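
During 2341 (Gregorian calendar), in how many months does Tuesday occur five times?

4

A month of length L has five Tuesdays iff its first Tuesday is on day ≤ L−28 (so day 1–3 in a 31-day month, 1–2 in a 30-day month, day 1 in a leap February).
Checking each month of 2341: Jan starts Wed (31d); Feb starts Sat (28d); Mar starts Sat (31d); Apr starts Tue (30d) ✓; May starts Thu (31d); Jun starts Sun (30d); Jul starts Tue (31d) ✓; Aug starts Fri (31d); Sep starts Mon (30d) ✓; Oct starts Wed (31d); Nov starts Sat (30d); Dec starts Mon (31d) ✓.
Five-Tuesday months: April, July, September, December → 4.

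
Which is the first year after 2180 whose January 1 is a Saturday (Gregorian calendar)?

2185

Jan 1 advances by 2 weekdays after a leap year and by 1 after a common year.
2180: Jan 1 is Saturday (leap).
2181: Monday
2182: Tuesday
2183: Wednesday
2184: Thursday (leap)
2185: Saturday
2185 begins on a Saturday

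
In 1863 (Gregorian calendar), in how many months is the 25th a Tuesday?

1

Check the 25th of each month of 1863: Jan 25: Sun, Feb 25: Wed, Mar 25: Wed, Apr 25: Sat, May 25: Mon, Jun 25: Thu, Jul 25: Sat, Aug 25: Tue, Sep 25: Fri, Oct 25: Sun, Nov 25: Wed, Dec 25: Fri.
Tuesday occurs in August — 1 month.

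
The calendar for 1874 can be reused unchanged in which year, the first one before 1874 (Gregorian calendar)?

1863

Two years share a calendar iff Jan 1 falls on the same weekday and both are leap or both are common. 1874: Jan 1 is Thursday, common year.
1873: Jan 1 Wednesday, common
1872: Jan 1 Monday, leap
1871: Jan 1 Sunday, common
1870: Jan 1 Saturday, common
1869: Jan 1 Friday, common
1868: Jan 1 Wednesday, leap
1867: Jan 1 Tuesday, common
1866: Jan 1 Monday, common
1865: Jan 1 Sunday, common
1864: Jan 1 Friday, leap
1863: Jan 1 Thursday, common
1863 matches on both conditions.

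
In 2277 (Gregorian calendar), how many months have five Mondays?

A month of length L has five Mondays iff its first Monday is on day ≤ L−28 (so day 1–3 in a 31-day month, 1–2 in a 30-day month, day 1 in a leap February).
Checking each month of 2277: Jan starts Mon (31d) ✓; Feb starts Thu (28d); Mar starts Thu (31d); Apr starts Sun (30d) ✓; May starts Tue (31d); Jun starts Fri (30d); Jul starts Sun (31d) ✓; Aug starts Wed (31d); Sep starts Sat (30d); Oct starts Mon (31d) ✓; Nov starts Thu (30d); Dec starts Sat (31d) ✓.
Five-Monday months: January, April, July, October, December → 5.

5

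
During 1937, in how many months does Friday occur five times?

5

A month of length L has five Fridays iff its first Friday is on day ≤ L−28 (so day 1–3 in a 31-day month, 1–2 in a 30-day month, day 1 in a leap February).
Checking each month of 1937: Jan starts Fri (31d) ✓; Feb starts Mon (28d); Mar starts Mon (31d); Apr starts Thu (30d) ✓; May starts Sat (31d); Jun starts Tue (30d); Jul starts Thu (31d) ✓; Aug starts Sun (31d); Sep starts Wed (30d); Oct starts Fri (31d) ✓; Nov starts Mon (30d); Dec starts Wed (31d) ✓.
Five-Friday months: January, April, July, October, December → 5.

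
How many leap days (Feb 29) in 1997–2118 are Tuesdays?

4

Leap years in 1997–2118: 29 of them.
Feb 29 weekday advances by 5 (mod 7) from one leap year to the next four years later (or differs when a century non-leap intervenes).
Leap-day weekdays: 2000:Tue✓ 2004:Sun 2008:Fri 2012:Wed 2016:Mon 2020:Sat 2024:Thu 2028:Tue✓ 2032:Sun 2036:Fri 2040:Wed 2044:Mon 2048:Sat …(3 more)… 2064:Fri 2068:Wed 2072:Mon 2076:Sat 2080:Thu 2084:Tue✓ 2088:Sun 2092:Fri 2096:Wed 2104:Fri 2108:Wed 2112:Mon 2116:Sat
Tuesday: 2000, 2028, 2056, 2084 → 4.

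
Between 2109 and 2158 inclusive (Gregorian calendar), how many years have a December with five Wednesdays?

21

December has 31 days; it has five Wednesdays when Wednesday falls among the first (month-length − 28) days — i.e. when December 1 is one of Wednesday/Tuesday/Monday.
December 1 by year: 2109:Sun 2110:Mon✓ 2111:Tue✓ 2112:Thu 2113:Fri 2114:Sat 2115:Sun 2116:Tue✓ 2117:Wed✓ 2118:Thu 2119:Fri 2120:Sun 2121:Mon✓ 2122:Tue✓ 2123:Wed✓ …(20 more)… 2144:Tue✓ 2145:Wed✓ 2146:Thu 2147:Fri 2148:Sun 2149:Mon✓ 2150:Tue✓ 2151:Wed✓ 2152:Fri 2153:Sat 2154:Sun 2155:Mon✓ 2156:Wed✓ 2157:Thu 2158:Fri
Years with five Wednesdays: 2110, 2111, 2116, 2117, 2121, 2122, 2123, 2127, 2128, 2132, 2133, 2134, 2138, 2139, 2144, 2145, 2149, 2150, 2151, 2155, 2156 → 21.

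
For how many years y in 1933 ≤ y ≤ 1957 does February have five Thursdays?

1

February has 28 days (29 in leap years); it has five Thursdays when Thursday falls among the first (month-length − 28) days — i.e. when February 1 is Thursday in a leap year (never in a common year).
February 1 by year: 1933:Wed 1934:Thu 1935:Fri 1936:Sat 1937:Mon 1938:Tue 1939:Wed 1940:Thu✓ 1941:Sat 1942:Sun 1943:Mon 1944:Tue 1945:Thu 1946:Fri 1947:Sat 1948:Sun 1949:Tue 1950:Wed 1951:Thu 1952:Fri 1953:Sun 1954:Mon 1955:Tue 1956:Wed 1957:Fri
Years with five Thursdays: 1940 → 1.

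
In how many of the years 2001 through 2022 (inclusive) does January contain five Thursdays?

January has 31 days; it has five Thursdays when Thursday falls among the first (month-length − 28) days — i.e. when January 1 is one of Thursday/Wednesday/Tuesday.
January 1 by year: 2001:Mon 2002:Tue✓ 2003:Wed✓ 2004:Thu✓ 2005:Sat 2006:Sun 2007:Mon 2008:Tue✓ 2009:Thu✓ 2010:Fri 2011:Sat 2012:Sun 2013:Tue✓ 2014:Wed✓ 2015:Thu✓ 2016:Fri 2017:Sun 2018:Mon 2019:Tue✓ 2020:Wed✓ 2021:Fri 2022:Sat
Years with five Thursdays: 2002, 2003, 2004, 2008, 2009, 2013, 2014, 2015, 2019, 2020 → 10.

10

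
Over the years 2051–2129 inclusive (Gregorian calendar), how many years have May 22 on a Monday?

11

Track May 22's weekday year by year (advancing +1, or +2 across a Feb 29):
  2051: Mon ✓  2052: Wed (+2)  2053: Thu (+1)  2054: Fri (+1)  2055: Sat (+1)
  2056: Mon (+2) ✓  2057: Tue (+1)  2058: Wed (+1)  2059: Thu (+1)  2060: Sat (+2)
  2061: Sun (+1)  2062: Mon (+1) ✓  2063: Tue (+1)  2064: Thu (+2)  … (51 more years) …
  2116: Fri (+2)  2117: Sat (+1)  2118: Sun (+1)  2119: Mon (+1) ✓  2120: Wed (+2)
  2121: Thu (+1)  2122: Fri (+1)  2123: Sat (+1)  2124: Mon (+2) ✓  2125: Tue (+1)
  2126: Wed (+1)  2127: Thu (+1)  2128: Sat (+2)  2129: Sun (+1)
Monday years: 2051, 2056, 2062, 2073, 2079, 2084, 2090, 2102, 2113, 2119, 2124 — 11 in total.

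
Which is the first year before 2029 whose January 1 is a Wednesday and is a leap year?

2020

Jan 1 advances by 2 weekdays after a leap year and by 1 after a common year.
2029: Jan 1 is Monday.
2028: Saturday (leap)
2027: Friday
2026: Thursday
2025: Wednesday
2024: Monday (leap)
2023: Sunday
2022: Saturday
2021: Friday
2020: Wednesday (leap)
2020 begins on a Wednesday and is a leap year.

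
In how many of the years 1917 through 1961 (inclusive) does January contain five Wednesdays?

19

January has 31 days; it has five Wednesdays when Wednesday falls among the first (month-length − 28) days — i.e. when January 1 is one of Wednesday/Tuesday/Monday.
January 1 by year: 1917:Mon✓ 1918:Tue✓ 1919:Wed✓ 1920:Thu 1921:Sat 1922:Sun 1923:Mon✓ 1924:Tue✓ 1925:Thu 1926:Fri 1927:Sat 1928:Sun 1929:Tue✓ 1930:Wed✓ 1931:Thu …(15 more)… 1947:Wed✓ 1948:Thu 1949:Sat 1950:Sun 1951:Mon✓ 1952:Tue✓ 1953:Thu 1954:Fri 1955:Sat 1956:Sun 1957:Tue✓ 1958:Wed✓ 1959:Thu 1960:Fri 1961:Sun
Years with five Wednesdays: 1917, 1918, 1919, 1923, 1924, 1929, 1930, 1934, 1935, 1936, 1940, 1941, 1945, 1946, 1947, 1951, 1952, 1957, 1958 → 19.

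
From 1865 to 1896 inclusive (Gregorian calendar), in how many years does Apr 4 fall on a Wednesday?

Track Apr 4's weekday year by year (advancing +1, or +2 across a Feb 29):
  1865: Tue  1866: Wed (+1) ✓  1867: Thu (+1)  1868: Sat (+2)  1869: Sun (+1)
  1870: Mon (+1)  1871: Tue (+1)  1872: Thu (+2)  1873: Fri (+1)  1874: Sat (+1)
  1875: Sun (+1)  1876: Tue (+2)  1877: Wed (+1) ✓  1878: Thu (+1)  … (4 more years) …
  1883: Wed (+1) ✓  1884: Fri (+2)  1885: Sat (+1)  1886: Sun (+1)  1887: Mon (+1)
  1888: Wed (+2) ✓  1889: Thu (+1)  1890: Fri (+1)  1891: Sat (+1)  1892: Mon (+2)
  1893: Tue (+1)  1894: Wed (+1) ✓  1895: Thu (+1)  1896: Sat (+2)
Wednesday years: 1866, 1877, 1883, 1888, 1894 — 5 in total.

5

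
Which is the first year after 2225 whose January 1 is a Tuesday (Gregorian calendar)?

Jan 1 advances by 2 weekdays after a leap year and by 1 after a common year.
2225: Jan 1 is Saturday.
2226: Sunday
2227: Monday
2228: Tuesday (leap)
2228 begins on a Tuesday

2228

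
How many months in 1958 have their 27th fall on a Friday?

1

Check the 27th of each month of 1958: Jan 27: Mon, Feb 27: Thu, Mar 27: Thu, Apr 27: Sun, May 27: Tue, Jun 27: Fri, Jul 27: Sun, Aug 27: Wed, Sep 27: Sat, Oct 27: Mon, Nov 27: Thu, Dec 27: Sat.
Friday occurs in June — 1 month.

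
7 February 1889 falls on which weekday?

Thursday

January 1, 1889 is a Tuesday.
February 7 is day 38 of the year, i.e. 37 days after Jan 1.
37 mod 7 = 2, so advance 2 weekdays from Tuesday: Thursday.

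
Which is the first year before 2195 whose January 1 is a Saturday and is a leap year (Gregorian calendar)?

Jan 1 advances by 2 weekdays after a leap year and by 1 after a common year.
2195: Jan 1 is Thursday.
2194: Wednesday
2193: Tuesday
2192: Sunday (leap)
2191: Saturday
2190: Friday
2189: Thursday
2188: Tuesday (leap)
2187: Monday
2186: Sunday
2185: Saturday
2184: Thursday (leap)
2183: Wednesday
2182: Tuesday
2181: Monday
2180: Saturday (leap)
2180 begins on a Saturday and is a leap year.

2180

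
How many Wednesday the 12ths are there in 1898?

2

Check the 12th of each month of 1898: Jan 12: Wed, Feb 12: Sat, Mar 12: Sat, Apr 12: Tue, May 12: Thu, Jun 12: Sun, Jul 12: Tue, Aug 12: Fri, Sep 12: Mon, Oct 12: Wed, Nov 12: Sat, Dec 12: Mon.
Wednesday occurs in January, October — 2 months.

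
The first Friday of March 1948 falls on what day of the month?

March 1, 1948 is a Monday, so the first Friday is the 5th.
The first Friday is 5 + 0 = 5.

5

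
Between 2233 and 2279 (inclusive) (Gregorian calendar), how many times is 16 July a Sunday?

Track 16 July's weekday year by year (advancing +1, or +2 across a Feb 29):
  2233: Tue  2234: Wed (+1)  2235: Thu (+1)  2236: Sat (+2)  2237: Sun (+1) ✓
  2238: Mon (+1)  2239: Tue (+1)  2240: Thu (+2)  2241: Fri (+1)  2242: Sat (+1)
  2243: Sun (+1) ✓  2244: Tue (+2)  2245: Wed (+1)  2246: Thu (+1)  … (19 more years) …
  2266: Mon (+1)  2267: Tue (+1)  2268: Thu (+2)  2269: Fri (+1)  2270: Sat (+1)
  2271: Sun (+1) ✓  2272: Tue (+2)  2273: Wed (+1)  2274: Thu (+1)  2275: Fri (+1)
  2276: Sun (+2) ✓  2277: Mon (+1)  2278: Tue (+1)  2279: Wed (+1)
Sunday years: 2237, 2243, 2248, 2254, 2265, 2271, 2276 — 7 in total.

7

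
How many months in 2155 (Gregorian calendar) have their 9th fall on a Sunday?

Check the 9th of each month of 2155: Jan 9: Thu, Feb 9: Sun, Mar 9: Sun, Apr 9: Wed, May 9: Fri, Jun 9: Mon, Jul 9: Wed, Aug 9: Sat, Sep 9: Tue, Oct 9: Thu, Nov 9: Sun, Dec 9: Tue.
Sunday occurs in February, March, November — 3 months.

3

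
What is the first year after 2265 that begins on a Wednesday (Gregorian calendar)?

Jan 1 advances by 2 weekdays after a leap year and by 1 after a common year.
2265: Jan 1 is Sunday.
2266: Monday
2267: Tuesday
2268: Wednesday (leap)
2268 begins on a Wednesday

2268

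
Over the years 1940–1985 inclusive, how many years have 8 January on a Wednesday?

6

Track 8 January's weekday year by year (advancing +1, or +2 across a Feb 29):
  1940: Mon  1941: Wed (+2) ✓  1942: Thu (+1)  1943: Fri (+1)  1944: Sat (+1)
  1945: Mon (+2)  1946: Tue (+1)  1947: Wed (+1) ✓  1948: Thu (+1)  1949: Sat (+2)
  1950: Sun (+1)  1951: Mon (+1)  1952: Tue (+1)  1953: Thu (+2)  … (18 more years) …
  1972: Sat (+1)  1973: Mon (+2)  1974: Tue (+1)  1975: Wed (+1) ✓  1976: Thu (+1)
  1977: Sat (+2)  1978: Sun (+1)  1979: Mon (+1)  1980: Tue (+1)  1981: Thu (+2)
  1982: Fri (+1)  1983: Sat (+1)  1984: Sun (+1)  1985: Tue (+2)
Wednesday years: 1941, 1947, 1958, 1964, 1969, 1975 — 6 in total.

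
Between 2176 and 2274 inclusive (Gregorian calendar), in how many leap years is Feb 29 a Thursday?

4

Leap years in 2176–2274: 24 of them.
Feb 29 weekday advances by 5 (mod 7) from one leap year to the next four years later (or differs when a century non-leap intervenes).
Leap-day weekdays: 2176:Thu✓ 2180:Tue 2184:Sun 2188:Fri 2192:Wed 2196:Mon 2204:Wed 2208:Mon 2212:Sat 2216:Thu✓ 2220:Tue 2224:Sun 2228:Fri 2232:Wed 2236:Mon 2240:Sat 2244:Thu✓ 2248:Tue 2252:Sun 2256:Fri 2260:Wed 2264:Mon 2268:Sat 2272:Thu✓
Thursday: 2176, 2216, 2244, 2272 → 4.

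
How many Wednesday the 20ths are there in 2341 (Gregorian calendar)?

1

Check the 20th of each month of 2341: Jan 20: Mon, Feb 20: Thu, Mar 20: Thu, Apr 20: Sun, May 20: Tue, Jun 20: Fri, Jul 20: Sun, Aug 20: Wed, Sep 20: Sat, Oct 20: Mon, Nov 20: Thu, Dec 20: Sat.
Wednesday occurs in August — 1 month.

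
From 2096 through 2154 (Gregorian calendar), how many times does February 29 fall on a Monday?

2

Leap years in 2096–2154: 14 of them.
Feb 29 weekday advances by 5 (mod 7) from one leap year to the next four years later (or differs when a century non-leap intervenes).
Leap-day weekdays: 2096:Wed 2104:Fri 2108:Wed 2112:Mon✓ 2116:Sat 2120:Thu 2124:Tue 2128:Sun 2132:Fri 2136:Wed 2140:Mon✓ 2144:Sat 2148:Thu 2152:Tue
Monday: 2112, 2140 → 2.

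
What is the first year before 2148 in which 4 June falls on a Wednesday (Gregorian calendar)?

2138

From one year to the next, a fixed date's weekday advances by 1, or by 2 when a Feb 29 lies between the two dates.
2148: June 4 is Tuesday.
2147: Sunday (−2)
2146: Saturday (−1)
2145: Friday (−1)
2144: Thursday (−1)
2143: Tuesday (−2)
2142: Monday (−1)
2141: Sunday (−1)
2140: Saturday (−1)
2139: Thursday (−2)
2138: Wednesday (−1)
4 June falls on a Wednesday in 2138.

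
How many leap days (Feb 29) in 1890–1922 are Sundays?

1

Leap years in 1890–1922: 7 of them.
Feb 29 weekday advances by 5 (mod 7) from one leap year to the next four years later (or differs when a century non-leap intervenes).
Leap-day weekdays: 1892:Mon 1896:Sat 1904:Mon 1908:Sat 1912:Thu 1916:Tue 1920:Sun✓
Sunday: 1920 → 1.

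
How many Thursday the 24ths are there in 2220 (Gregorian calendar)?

2

Check the 24th of each month of 2220: Jan 24: Mon, Feb 24: Thu, Mar 24: Fri, Apr 24: Mon, May 24: Wed, Jun 24: Sat, Jul 24: Mon, Aug 24: Thu, Sep 24: Sun, Oct 24: Tue, Nov 24: Fri, Dec 24: Sun.
Thursday occurs in February, August — 2 months.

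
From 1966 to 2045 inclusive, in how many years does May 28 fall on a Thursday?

Track May 28's weekday year by year (advancing +1, or +2 across a Feb 29):
  1966: Sat  1967: Sun (+1)  1968: Tue (+2)  1969: Wed (+1)  1970: Thu (+1) ✓
  1971: Fri (+1)  1972: Sun (+2)  1973: Mon (+1)  1974: Tue (+1)  1975: Wed (+1)
  1976: Fri (+2)  1977: Sat (+1)  1978: Sun (+1)  1979: Mon (+1)  … (52 more years) …
  2032: Fri (+2)  2033: Sat (+1)  2034: Sun (+1)  2035: Mon (+1)  2036: Wed (+2)
  2037: Thu (+1) ✓  2038: Fri (+1)  2039: Sat (+1)  2040: Mon (+2)  2041: Tue (+1)
  2042: Wed (+1)  2043: Thu (+1) ✓  2044: Sat (+2)  2045: Sun (+1)
Thursday years: 1970, 1981, 1987, 1992, 1998, 2009, 2015, 2020, 2026, 2037, 2043 — 11 in total.

11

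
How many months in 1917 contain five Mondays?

A month of length L has five Mondays iff its first Monday is on day ≤ L−28 (so day 1–3 in a 31-day month, 1–2 in a 30-day month, day 1 in a leap February).
Checking each month of 1917: Jan starts Mon (31d) ✓; Feb starts Thu (28d); Mar starts Thu (31d); Apr starts Sun (30d) ✓; May starts Tue (31d); Jun starts Fri (30d); Jul starts Sun (31d) ✓; Aug starts Wed (31d); Sep starts Sat (30d); Oct starts Mon (31d) ✓; Nov starts Thu (30d); Dec starts Sat (31d) ✓.
Five-Monday months: January, April, July, October, December → 5.

5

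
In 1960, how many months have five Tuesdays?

A month of length L has five Tuesdays iff its first Tuesday is on day ≤ L−28 (so day 1–3 in a 31-day month, 1–2 in a 30-day month, day 1 in a leap February).
Checking each month of 1960: Jan starts Fri (31d); Feb starts Mon (29d); Mar starts Tue (31d) ✓; Apr starts Fri (30d); May starts Sun (31d) ✓; Jun starts Wed (30d); Jul starts Fri (31d); Aug starts Mon (31d) ✓; Sep starts Thu (30d); Oct starts Sat (31d); Nov starts Tue (30d) ✓; Dec starts Thu (31d).
Five-Tuesday months: March, May, August, November → 4.

4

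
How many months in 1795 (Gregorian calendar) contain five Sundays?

A month of length L has five Sundays iff its first Sunday is on day ≤ L−28 (so day 1–3 in a 31-day month, 1–2 in a 30-day month, day 1 in a leap February).
Checking each month of 1795: Jan starts Thu (31d); Feb starts Sun (28d); Mar starts Sun (31d) ✓; Apr starts Wed (30d); May starts Fri (31d) ✓; Jun starts Mon (30d); Jul starts Wed (31d); Aug starts Sat (31d) ✓; Sep starts Tue (30d); Oct starts Thu (31d); Nov starts Sun (30d) ✓; Dec starts Tue (31d).
Five-Sunday months: March, May, August, November → 4.

4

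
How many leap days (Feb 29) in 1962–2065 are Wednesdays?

Leap years in 1962–2065: 26 of them.
Feb 29 weekday advances by 5 (mod 7) from one leap year to the next four years later (or differs when a century non-leap intervenes).
Leap-day weekdays: 1964:Sat 1968:Thu 1972:Tue 1976:Sun 1980:Fri 1984:Wed✓ 1988:Mon 1992:Sat 1996:Thu 2000:Tue 2004:Sun 2008:Fri 2012:Wed✓ 2016:Mon 2020:Sat 2024:Thu 2028:Tue 2032:Sun 2036:Fri 2040:Wed✓ 2044:Mon 2048:Sat 2052:Thu 2056:Tue 2060:Sun 2064:Fri
Wednesday: 1984, 2012, 2040 → 3.

3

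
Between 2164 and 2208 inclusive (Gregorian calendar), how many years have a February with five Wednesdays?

3

February has 28 days (29 in leap years); it has five Wednesdays when Wednesday falls among the first (month-length − 28) days — i.e. when February 1 is Wednesday in a leap year (never in a common year).
February 1 by year: 2164:Wed✓ 2165:Fri 2166:Sat 2167:Sun 2168:Mon 2169:Wed 2170:Thu 2171:Fri 2172:Sat 2173:Mon 2174:Tue 2175:Wed 2176:Thu 2177:Sat 2178:Sun …(15 more)… 2194:Sat 2195:Sun 2196:Mon 2197:Wed 2198:Thu 2199:Fri 2200:Sat 2201:Sun 2202:Mon 2203:Tue 2204:Wed✓ 2205:Fri 2206:Sat 2207:Sun 2208:Mon
Years with five Wednesdays: 2164, 2192, 2204 → 3.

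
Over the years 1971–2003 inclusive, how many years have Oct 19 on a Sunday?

Track Oct 19's weekday year by year (advancing +1, or +2 across a Feb 29):
  1971: Tue  1972: Thu (+2)  1973: Fri (+1)  1974: Sat (+1)  1975: Sun (+1) ✓
  1976: Tue (+2)  1977: Wed (+1)  1978: Thu (+1)  1979: Fri (+1)  1980: Sun (+2) ✓
  1981: Mon (+1)  1982: Tue (+1)  1983: Wed (+1)  1984: Fri (+2)  … (5 more years) …
  1990: Fri (+1)  1991: Sat (+1)  1992: Mon (+2)  1993: Tue (+1)  1994: Wed (+1)
  1995: Thu (+1)  1996: Sat (+2)  1997: Sun (+1) ✓  1998: Mon (+1)  1999: Tue (+1)
  2000: Thu (+2)  2001: Fri (+1)  2002: Sat (+1)  2003: Sun (+1) ✓
Sunday years: 1975, 1980, 1986, 1997, 2003 — 5 in total.

5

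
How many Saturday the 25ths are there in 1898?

1

Check the 25th of each month of 1898: Jan 25: Tue, Feb 25: Fri, Mar 25: Fri, Apr 25: Mon, May 25: Wed, Jun 25: Sat, Jul 25: Mon, Aug 25: Thu, Sep 25: Sun, Oct 25: Tue, Nov 25: Fri, Dec 25: Sun.
Saturday occurs in June — 1 month.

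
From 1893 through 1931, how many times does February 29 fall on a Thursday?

1

Leap years in 1893–1931: 8 of them.
Feb 29 weekday advances by 5 (mod 7) from one leap year to the next four years later (or differs when a century non-leap intervenes).
Leap-day weekdays: 1896:Sat 1904:Mon 1908:Sat 1912:Thu✓ 1916:Tue 1920:Sun 1924:Fri 1928:Wed
Thursday: 1912 → 1.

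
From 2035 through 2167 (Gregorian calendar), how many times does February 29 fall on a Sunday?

Leap years in 2035–2167: 32 of them.
Feb 29 weekday advances by 5 (mod 7) from one leap year to the next four years later (or differs when a century non-leap intervenes).
Leap-day weekdays: 2036:Fri 2040:Wed 2044:Mon 2048:Sat 2052:Thu 2056:Tue 2060:Sun✓ 2064:Fri 2068:Wed 2072:Mon 2076:Sat 2080:Thu 2084:Tue …(6 more)… 2116:Sat 2120:Thu 2124:Tue 2128:Sun✓ 2132:Fri 2136:Wed 2140:Mon 2144:Sat 2148:Thu 2152:Tue 2156:Sun✓ 2160:Fri 2164:Wed
Sunday: 2060, 2088, 2128, 2156 → 4.

4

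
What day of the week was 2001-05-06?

Sunday

January 1, 2001 is a Monday.
May 6 is day 126 of the year, i.e. 125 days after Jan 1.
125 mod 7 = 6, so advance 6 weekdays from Monday: Sunday.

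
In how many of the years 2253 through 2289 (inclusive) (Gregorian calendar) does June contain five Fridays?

11

June has 30 days; it has five Fridays when Friday falls among the first (month-length − 28) days — i.e. when June 1 is one of Friday/Thursday.
June 1 by year: 2253:Wed 2254:Thu✓ 2255:Fri✓ 2256:Sun 2257:Mon 2258:Tue 2259:Wed 2260:Fri✓ 2261:Sat 2262:Sun 2263:Mon 2264:Wed 2265:Thu✓ 2266:Fri✓ 2267:Sat …(7 more)… 2275:Tue 2276:Thu✓ 2277:Fri✓ 2278:Sat 2279:Sun 2280:Tue 2281:Wed 2282:Thu✓ 2283:Fri✓ 2284:Sun 2285:Mon 2286:Tue 2287:Wed 2288:Fri✓ 2289:Sat
Years with five Fridays: 2254, 2255, 2260, 2265, 2266, 2271, 2276, 2277, 2282, 2283, 2288 → 11.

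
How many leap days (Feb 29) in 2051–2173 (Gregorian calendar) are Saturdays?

4

Leap years in 2051–2173: 30 of them.
Feb 29 weekday advances by 5 (mod 7) from one leap year to the next four years later (or differs when a century non-leap intervenes).
Leap-day weekdays: 2052:Thu 2056:Tue 2060:Sun 2064:Fri 2068:Wed 2072:Mon 2076:Sat✓ 2080:Thu 2084:Tue 2088:Sun 2092:Fri 2096:Wed 2104:Fri …(4 more)… 2124:Tue 2128:Sun 2132:Fri 2136:Wed 2140:Mon 2144:Sat✓ 2148:Thu 2152:Tue 2156:Sun 2160:Fri 2164:Wed 2168:Mon 2172:Sat✓
Saturday: 2076, 2116, 2144, 2172 → 4.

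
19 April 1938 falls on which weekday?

Tuesday

January 1, 1938 is a Saturday.
April 19 is day 109 of the year, i.e. 108 days after Jan 1.
108 mod 7 = 3, so advance 3 weekdays from Saturday: Tuesday.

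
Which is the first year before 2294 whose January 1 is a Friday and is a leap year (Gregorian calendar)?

2292

Jan 1 advances by 2 weekdays after a leap year and by 1 after a common year.
2294: Jan 1 is Monday.
2293: Sunday
2292: Friday (leap)
2292 begins on a Friday and is a leap year.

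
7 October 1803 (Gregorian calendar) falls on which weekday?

Friday

January 1, 1803 is a Saturday.
October 7 is day 280 of the year, i.e. 279 days after Jan 1.
279 mod 7 = 6, so advance 6 weekdays from Saturday: Friday.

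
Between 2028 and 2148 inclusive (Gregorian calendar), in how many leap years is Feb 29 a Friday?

5

Leap years in 2028–2148: 30 of them.
Feb 29 weekday advances by 5 (mod 7) from one leap year to the next four years later (or differs when a century non-leap intervenes).
Leap-day weekdays: 2028:Tue 2032:Sun 2036:Fri✓ 2040:Wed 2044:Mon 2048:Sat 2052:Thu 2056:Tue 2060:Sun 2064:Fri✓ 2068:Wed 2072:Mon 2076:Sat …(4 more)… 2096:Wed 2104:Fri✓ 2108:Wed 2112:Mon 2116:Sat 2120:Thu 2124:Tue 2128:Sun 2132:Fri✓ 2136:Wed 2140:Mon 2144:Sat 2148:Thu
Friday: 2036, 2064, 2092, 2104, 2132 → 5.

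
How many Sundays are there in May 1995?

4

May 1995 has 31 days and begins on Monday.
The first Sunday is May 7.
Sundays fall on 7, 14, 21, 28 — that's 4.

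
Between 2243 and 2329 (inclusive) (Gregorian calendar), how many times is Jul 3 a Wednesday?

13

Track Jul 3's weekday year by year (advancing +1, or +2 across a Feb 29):
  2243: Mon  2244: Wed (+2) ✓  2245: Thu (+1)  2246: Fri (+1)  2247: Sat (+1)
  2248: Mon (+2)  2249: Tue (+1)  2250: Wed (+1) ✓  2251: Thu (+1)  2252: Sat (+2)
  2253: Sun (+1)  2254: Mon (+1)  2255: Tue (+1)  2256: Thu (+2)  … (59 more years) …
  2316: Mon (+2)  2317: Tue (+1)  2318: Wed (+1) ✓  2319: Thu (+1)  2320: Sat (+2)
  2321: Sun (+1)  2322: Mon (+1)  2323: Tue (+1)  2324: Thu (+2)  2325: Fri (+1)
  2326: Sat (+1)  2327: Sun (+1)  2328: Tue (+2)  2329: Wed (+1) ✓
Wednesday years: 2244, 2250, 2261, 2267, 2272, 2278, 2289, 2295, 2301, 2307, 2312, 2318, 2329 — 13 in total.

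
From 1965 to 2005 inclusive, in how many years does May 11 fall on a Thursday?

Track May 11's weekday year by year (advancing +1, or +2 across a Feb 29):
  1965: Tue  1966: Wed (+1)  1967: Thu (+1) ✓  1968: Sat (+2)  1969: Sun (+1)
  1970: Mon (+1)  1971: Tue (+1)  1972: Thu (+2) ✓  1973: Fri (+1)  1974: Sat (+1)
  1975: Sun (+1)  1976: Tue (+2)  1977: Wed (+1)  1978: Thu (+1) ✓  … (13 more years) …
  1992: Mon (+2)  1993: Tue (+1)  1994: Wed (+1)  1995: Thu (+1) ✓  1996: Sat (+2)
  1997: Sun (+1)  1998: Mon (+1)  1999: Tue (+1)  2000: Thu (+2) ✓  2001: Fri (+1)
  2002: Sat (+1)  2003: Sun (+1)  2004: Tue (+2)  2005: Wed (+1)
Thursday years: 1967, 1972, 1978, 1989, 1995, 2000 — 6 in total.

6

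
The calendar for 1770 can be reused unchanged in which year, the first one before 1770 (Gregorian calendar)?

1759

Two years share a calendar iff Jan 1 falls on the same weekday and both are leap or both are common. 1770: Jan 1 is Monday, common year.
1769: Jan 1 Sunday, common
1768: Jan 1 Friday, leap
1767: Jan 1 Thursday, common
1766: Jan 1 Wednesday, common
1765: Jan 1 Tuesday, common
1764: Jan 1 Sunday, leap
1763: Jan 1 Saturday, common
1762: Jan 1 Friday, common
1761: Jan 1 Thursday, common
1760: Jan 1 Tuesday, leap
1759: Jan 1 Monday, common
1759 matches on both conditions.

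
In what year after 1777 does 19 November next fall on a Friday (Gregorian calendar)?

From one year to the next, a fixed date's weekday advances by 1, or by 2 when a Feb 29 lies between the two dates.
1777: November 19 is Wednesday.
1778: Thursday (+1)
1779: Friday (+1)
19 November falls on a Friday in 1779.

1779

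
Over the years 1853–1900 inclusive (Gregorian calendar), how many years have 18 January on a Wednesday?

Track 18 January's weekday year by year (advancing +1, or +2 across a Feb 29):
  1853: Tue  1854: Wed (+1) ✓  1855: Thu (+1)  1856: Fri (+1)  1857: Sun (+2)
  1858: Mon (+1)  1859: Tue (+1)  1860: Wed (+1) ✓  1861: Fri (+2)  1862: Sat (+1)
  1863: Sun (+1)  1864: Mon (+1)  1865: Wed (+2) ✓  1866: Thu (+1)  … (20 more years) …
  1887: Tue (+1)  1888: Wed (+1) ✓  1889: Fri (+2)  1890: Sat (+1)  1891: Sun (+1)
  1892: Mon (+1)  1893: Wed (+2) ✓  1894: Thu (+1)  1895: Fri (+1)  1896: Sat (+1)
  1897: Mon (+2)  1898: Tue (+1)  1899: Wed (+1) ✓  1900: Thu (+1)
Wednesday years: 1854, 1860, 1865, 1871, 1882, 1888, 1893, 1899 — 8 in total.

8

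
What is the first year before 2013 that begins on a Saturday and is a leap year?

2000

Jan 1 advances by 2 weekdays after a leap year and by 1 after a common year.
2013: Jan 1 is Tuesday.
2012: Sunday (leap)
2011: Saturday
2010: Friday
2009: Thursday
2008: Tuesday (leap)
2007: Monday
2006: Sunday
2005: Saturday
2004: Thursday (leap)
2003: Wednesday
2002: Tuesday
2001: Monday
2000: Saturday (leap)
2000 begins on a Saturday and is a leap year.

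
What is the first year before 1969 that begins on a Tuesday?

1963

Jan 1 advances by 2 weekdays after a leap year and by 1 after a common year.
1969: Jan 1 is Wednesday.
1968: Monday (leap)
1967: Sunday
1966: Saturday
1965: Friday
1964: Wednesday (leap)
1963: Tuesday
1963 begins on a Tuesday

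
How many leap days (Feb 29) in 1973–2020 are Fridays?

Leap years in 1973–2020: 12 of them.
Feb 29 weekday advances by 5 (mod 7) from one leap year to the next four years later (or differs when a century non-leap intervenes).
Leap-day weekdays: 1976:Sun 1980:Fri✓ 1984:Wed 1988:Mon 1992:Sat 1996:Thu 2000:Tue 2004:Sun 2008:Fri✓ 2012:Wed 2016:Mon 2020:Sat
Friday: 1980, 2008 → 2.

2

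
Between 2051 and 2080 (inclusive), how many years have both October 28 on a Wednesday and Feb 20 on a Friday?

Check each year's weekday for October 28 and Feb 20:
  2051: Sat/Mon  2052: Mon/Tue  2053: Tue/Thu  2054: Wed/Fri ✓  2055: Thu/Sat  2056: Sat/Sun  2057: Sun/Tue  2058: Mon/Wed  2059: Tue/Thu  2060: Thu/Fri  2061: Fri/Sun  2062: Sat/Mon  2063: Sun/Tue  2064: Tue/Wed  2065: Wed/Fri ✓  2066: Thu/Sat  2067: Fri/Sun  2068: Sun/Mon  2069: Mon/Wed  2070: Tue/Thu  2071: Wed/Fri ✓  2072: Fri/Sat  2073: Sat/Mon  2074: Sun/Tue  2075: Mon/Wed  2076: Wed/Thu  2077: Thu/Sat  2078: Fri/Sun  2079: Sat/Mon  2080: Mon/Tue
Both conditions hold in: 2054, 2065, 2071 — 3.

3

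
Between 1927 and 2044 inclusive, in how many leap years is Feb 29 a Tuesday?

4

Leap years in 1927–2044: 30 of them.
Feb 29 weekday advances by 5 (mod 7) from one leap year to the next four years later (or differs when a century non-leap intervenes).
Leap-day weekdays: 1928:Wed 1932:Mon 1936:Sat 1940:Thu 1944:Tue✓ 1948:Sun 1952:Fri 1956:Wed 1960:Mon 1964:Sat 1968:Thu 1972:Tue✓ 1976:Sun …(4 more)… 1996:Thu 2000:Tue✓ 2004:Sun 2008:Fri 2012:Wed 2016:Mon 2020:Sat 2024:Thu 2028:Tue✓ 2032:Sun 2036:Fri 2040:Wed 2044:Mon
Tuesday: 1944, 1972, 2000, 2028 → 4.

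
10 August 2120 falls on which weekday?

January 1, 2120 is a Monday.
August 10 is day 223 of the year, i.e. 222 days after Jan 1.
222 mod 7 = 5, so advance 5 weekdays from Monday: Saturday.

Saturday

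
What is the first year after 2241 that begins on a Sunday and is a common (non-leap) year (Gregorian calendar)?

Jan 1 advances by 2 weekdays after a leap year and by 1 after a common year.
2241: Jan 1 is Friday.
2242: Saturday
2243: Sunday
2243 begins on a Sunday and is a common year.

2243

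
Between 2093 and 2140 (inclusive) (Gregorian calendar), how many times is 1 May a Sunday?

8

Track 1 May's weekday year by year (advancing +1, or +2 across a Feb 29):
  2093: Fri  2094: Sat (+1)  2095: Sun (+1) ✓  2096: Tue (+2)  2097: Wed (+1)
  2098: Thu (+1)  2099: Fri (+1)  2100: Sat (+1)  2101: Sun (+1) ✓  2102: Mon (+1)
  2103: Tue (+1)  2104: Thu (+2)  2105: Fri (+1)  2106: Sat (+1)  … (20 more years) …
  2127: Thu (+1)  2128: Sat (+2)  2129: Sun (+1) ✓  2130: Mon (+1)  2131: Tue (+1)
  2132: Thu (+2)  2133: Fri (+1)  2134: Sat (+1)  2135: Sun (+1) ✓  2136: Tue (+2)
  2137: Wed (+1)  2138: Thu (+1)  2139: Fri (+1)  2140: Sun (+2) ✓
Sunday years: 2095, 2101, 2107, 2112, 2118, 2129, 2135, 2140 — 8 in total.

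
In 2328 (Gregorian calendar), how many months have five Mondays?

A month of length L has five Mondays iff its first Monday is on day ≤ L−28 (so day 1–3 in a 31-day month, 1–2 in a 30-day month, day 1 in a leap February).
Checking each month of 2328: Jan starts Sun (31d) ✓; Feb starts Wed (29d); Mar starts Thu (31d); Apr starts Sun (30d) ✓; May starts Tue (31d); Jun starts Fri (30d); Jul starts Sun (31d) ✓; Aug starts Wed (31d); Sep starts Sat (30d); Oct starts Mon (31d) ✓; Nov starts Thu (30d); Dec starts Sat (31d) ✓.
Five-Monday months: January, April, July, October, December → 5.

5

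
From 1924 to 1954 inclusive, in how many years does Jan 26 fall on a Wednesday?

Track Jan 26's weekday year by year (advancing +1, or +2 across a Feb 29):
  1924: Sat  1925: Mon (+2)  1926: Tue (+1)  1927: Wed (+1) ✓  1928: Thu (+1)
  1929: Sat (+2)  1930: Sun (+1)  1931: Mon (+1)  1932: Tue (+1)  1933: Thu (+2)
  1934: Fri (+1)  1935: Sat (+1)  1936: Sun (+1)  1937: Tue (+2)  … (3 more years) …
  1941: Sun (+2)  1942: Mon (+1)  1943: Tue (+1)  1944: Wed (+1) ✓  1945: Fri (+2)
  1946: Sat (+1)  1947: Sun (+1)  1948: Mon (+1)  1949: Wed (+2) ✓  1950: Thu (+1)
  1951: Fri (+1)  1952: Sat (+1)  1953: Mon (+2)  1954: Tue (+1)
Wednesday years: 1927, 1938, 1944, 1949 — 4 in total.

4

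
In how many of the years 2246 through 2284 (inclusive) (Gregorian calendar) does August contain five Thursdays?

August has 31 days; it has five Thursdays when Thursday falls among the first (month-length − 28) days — i.e. when August 1 is one of Thursday/Wednesday/Tuesday.
August 1 by year: 2246:Sat 2247:Sun 2248:Tue✓ 2249:Wed✓ 2250:Thu✓ 2251:Fri 2252:Sun 2253:Mon 2254:Tue✓ 2255:Wed✓ 2256:Fri 2257:Sat 2258:Sun 2259:Mon 2260:Wed✓ …(9 more)… 2270:Mon 2271:Tue✓ 2272:Thu✓ 2273:Fri 2274:Sat 2275:Sun 2276:Tue✓ 2277:Wed✓ 2278:Thu✓ 2279:Fri 2280:Sun 2281:Mon 2282:Tue✓ 2283:Wed✓ 2284:Fri
Years with five Thursdays: 2248, 2249, 2250, 2254, 2255, 2260, 2261, 2265, 2266, 2267, 2271, 2272, 2276, 2277, 2278, 2282, 2283 → 17.

17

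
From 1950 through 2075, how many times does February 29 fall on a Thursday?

Leap years in 1950–2075: 31 of them.
Feb 29 weekday advances by 5 (mod 7) from one leap year to the next four years later (or differs when a century non-leap intervenes).
Leap-day weekdays: 1952:Fri 1956:Wed 1960:Mon 1964:Sat 1968:Thu✓ 1972:Tue 1976:Sun 1980:Fri 1984:Wed 1988:Mon 1992:Sat 1996:Thu✓ 2000:Tue …(5 more)… 2024:Thu✓ 2028:Tue 2032:Sun 2036:Fri 2040:Wed 2044:Mon 2048:Sat 2052:Thu✓ 2056:Tue 2060:Sun 2064:Fri 2068:Wed 2072:Mon
Thursday: 1968, 1996, 2024, 2052 → 4.

4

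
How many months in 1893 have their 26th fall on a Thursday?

Check the 26th of each month of 1893: Jan 26: Thu, Feb 26: Sun, Mar 26: Sun, Apr 26: Wed, May 26: Fri, Jun 26: Mon, Jul 26: Wed, Aug 26: Sat, Sep 26: Tue, Oct 26: Thu, Nov 26: Sun, Dec 26: Tue.
Thursday occurs in January, October — 2 months.

2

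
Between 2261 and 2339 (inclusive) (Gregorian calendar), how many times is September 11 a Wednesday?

Track September 11's weekday year by year (advancing +1, or +2 across a Feb 29):
  2261: Wed ✓  2262: Thu (+1)  2263: Fri (+1)  2264: Sun (+2)  2265: Mon (+1)
  2266: Tue (+1)  2267: Wed (+1) ✓  2268: Fri (+2)  2269: Sat (+1)  2270: Sun (+1)
  2271: Mon (+1)  2272: Wed (+2) ✓  2273: Thu (+1)  2274: Fri (+1)  … (51 more years) …
  2326: Sat (+1)  2327: Sun (+1)  2328: Tue (+2)  2329: Wed (+1) ✓  2330: Thu (+1)
  2331: Fri (+1)  2332: Sun (+2)  2333: Mon (+1)  2334: Tue (+1)  2335: Wed (+1) ✓
  2336: Fri (+2)  2337: Sat (+1)  2338: Sun (+1)  2339: Mon (+1)
Wednesday years: 2261, 2267, 2272, 2278, 2289, 2295, 2301, 2307, 2312, 2318, 2329, 2335 — 12 in total.

12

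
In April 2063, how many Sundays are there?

5

April 2063 has 30 days and begins on Sunday.
The first Sunday is April 1.
Sundays fall on 1, 8, 15, 22, 29 — that's 5.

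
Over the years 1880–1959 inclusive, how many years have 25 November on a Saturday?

11

Track 25 November's weekday year by year (advancing +1, or +2 across a Feb 29):
  1880: Thu  1881: Fri (+1)  1882: Sat (+1) ✓  1883: Sun (+1)  1884: Tue (+2)
  1885: Wed (+1)  1886: Thu (+1)  1887: Fri (+1)  1888: Sun (+2)  1889: Mon (+1)
  1890: Tue (+1)  1891: Wed (+1)  1892: Fri (+2)  1893: Sat (+1) ✓  … (52 more years) …
  1946: Mon (+1)  1947: Tue (+1)  1948: Thu (+2)  1949: Fri (+1)  1950: Sat (+1) ✓
  1951: Sun (+1)  1952: Tue (+2)  1953: Wed (+1)  1954: Thu (+1)  1955: Fri (+1)
  1956: Sun (+2)  1957: Mon (+1)  1958: Tue (+1)  1959: Wed (+1)
Saturday years: 1882, 1893, 1899, 1905, 1911, 1916, 1922, 1933, 1939, 1944, 1950 — 11 in total.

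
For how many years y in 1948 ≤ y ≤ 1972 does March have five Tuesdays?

March has 31 days; it has five Tuesdays when Tuesday falls among the first (month-length − 28) days — i.e. when March 1 is one of Tuesday/Monday/Sunday.
March 1 by year: 1948:Mon✓ 1949:Tue✓ 1950:Wed 1951:Thu 1952:Sat 1953:Sun✓ 1954:Mon✓ 1955:Tue✓ 1956:Thu 1957:Fri 1958:Sat 1959:Sun✓ 1960:Tue✓ 1961:Wed 1962:Thu 1963:Fri 1964:Sun✓ 1965:Mon✓ 1966:Tue✓ 1967:Wed 1968:Fri 1969:Sat 1970:Sun✓ 1971:Mon✓ 1972:Wed
Years with five Tuesdays: 1948, 1949, 1953, 1954, 1955, 1959, 1960, 1964, 1965, 1966, 1970, 1971 → 12.

12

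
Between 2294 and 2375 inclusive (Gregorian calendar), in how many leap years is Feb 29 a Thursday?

3

Leap years in 2294–2375: 19 of them.
Feb 29 weekday advances by 5 (mod 7) from one leap year to the next four years later (or differs when a century non-leap intervenes).
Leap-day weekdays: 2296:Sat 2304:Mon 2308:Sat 2312:Thu✓ 2316:Tue 2320:Sun 2324:Fri 2328:Wed 2332:Mon 2336:Sat 2340:Thu✓ 2344:Tue 2348:Sun 2352:Fri 2356:Wed 2360:Mon 2364:Sat 2368:Thu✓ 2372:Tue
Thursday: 2312, 2340, 2368 → 3.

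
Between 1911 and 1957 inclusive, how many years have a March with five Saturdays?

21

March has 31 days; it has five Saturdays when Saturday falls among the first (month-length − 28) days — i.e. when March 1 is one of Saturday/Friday/Thursday.
March 1 by year: 1911:Wed 1912:Fri✓ 1913:Sat✓ 1914:Sun 1915:Mon 1916:Wed 1917:Thu✓ 1918:Fri✓ 1919:Sat✓ 1920:Mon 1921:Tue 1922:Wed 1923:Thu✓ 1924:Sat✓ 1925:Sun …(17 more)… 1943:Mon 1944:Wed 1945:Thu✓ 1946:Fri✓ 1947:Sat✓ 1948:Mon 1949:Tue 1950:Wed 1951:Thu✓ 1952:Sat✓ 1953:Sun 1954:Mon 1955:Tue 1956:Thu✓ 1957:Fri✓
Years with five Saturdays: 1912, 1913, 1917, 1918, 1919, 1923, 1924, 1928, 1929, 1930, 1934, 1935, 1940, 1941, 1945, 1946, 1947, 1951, 1952, 1956, 1957 → 21.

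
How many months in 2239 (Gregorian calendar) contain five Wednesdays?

A month of length L has five Wednesdays iff its first Wednesday is on day ≤ L−28 (so day 1–3 in a 31-day month, 1–2 in a 30-day month, day 1 in a leap February).
Checking each month of 2239: Jan starts Tue (31d) ✓; Feb starts Fri (28d); Mar starts Fri (31d); Apr starts Mon (30d); May starts Wed (31d) ✓; Jun starts Sat (30d); Jul starts Mon (31d) ✓; Aug starts Thu (31d); Sep starts Sun (30d); Oct starts Tue (31d) ✓; Nov starts Fri (30d); Dec starts Sun (31d).
Five-Wednesday months: January, May, July, October → 4.

4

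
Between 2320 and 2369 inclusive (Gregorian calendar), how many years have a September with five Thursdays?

September has 30 days; it has five Thursdays when Thursday falls among the first (month-length − 28) days — i.e. when September 1 is one of Thursday/Wednesday.
September 1 by year: 2320:Wed✓ 2321:Thu✓ 2322:Fri 2323:Sat 2324:Mon 2325:Tue 2326:Wed✓ 2327:Thu✓ 2328:Sat 2329:Sun 2330:Mon 2331:Tue 2332:Thu✓ 2333:Fri 2334:Sat …(20 more)… 2355:Thu✓ 2356:Sat 2357:Sun 2358:Mon 2359:Tue 2360:Thu✓ 2361:Fri 2362:Sat 2363:Sun 2364:Tue 2365:Wed✓ 2366:Thu✓ 2367:Fri 2368:Sun 2369:Mon
Years with five Thursdays: 2320, 2321, 2326, 2327, 2332, 2337, 2338, 2343, 2348, 2349, 2354, 2355, 2360, 2365, 2366 → 15.

15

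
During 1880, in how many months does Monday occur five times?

A month of length L has five Mondays iff its first Monday is on day ≤ L−28 (so day 1–3 in a 31-day month, 1–2 in a 30-day month, day 1 in a leap February).
Checking each month of 1880: Jan starts Thu (31d); Feb starts Sun (29d); Mar starts Mon (31d) ✓; Apr starts Thu (30d); May starts Sat (31d) ✓; Jun starts Tue (30d); Jul starts Thu (31d); Aug starts Sun (31d) ✓; Sep starts Wed (30d); Oct starts Fri (31d); Nov starts Mon (30d) ✓; Dec starts Wed (31d).
Five-Monday months: March, May, August, November → 4.

4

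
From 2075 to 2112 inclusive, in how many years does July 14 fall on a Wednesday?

6

Track July 14's weekday year by year (advancing +1, or +2 across a Feb 29):
  2075: Sun  2076: Tue (+2)  2077: Wed (+1) ✓  2078: Thu (+1)  2079: Fri (+1)
  2080: Sun (+2)  2081: Mon (+1)  2082: Tue (+1)  2083: Wed (+1) ✓  2084: Fri (+2)
  2085: Sat (+1)  2086: Sun (+1)  2087: Mon (+1)  2088: Wed (+2) ✓  … (10 more years) …
  2099: Tue (+1)  2100: Wed (+1) ✓  2101: Thu (+1)  2102: Fri (+1)  2103: Sat (+1)
  2104: Mon (+2)  2105: Tue (+1)  2106: Wed (+1) ✓  2107: Thu (+1)  2108: Sat (+2)
  2109: Sun (+1)  2110: Mon (+1)  2111: Tue (+1)  2112: Thu (+2)
Wednesday years: 2077, 2083, 2088, 2094, 2100, 2106 — 6 in total.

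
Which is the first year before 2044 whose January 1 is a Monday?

2035

Jan 1 advances by 2 weekdays after a leap year and by 1 after a common year.
2044: Jan 1 is Friday (leap).
2043: Thursday
2042: Wednesday
2041: Tuesday
2040: Sunday (leap)
2039: Saturday
2038: Friday
2037: Thursday
2036: Tuesday (leap)
2035: Monday
2035 begins on a Monday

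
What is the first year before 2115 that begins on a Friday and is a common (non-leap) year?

Jan 1 advances by 2 weekdays after a leap year and by 1 after a common year.
2115: Jan 1 is Tuesday.
2114: Monday
2113: Sunday
2112: Friday (leap)
2111: Thursday
2110: Wednesday
2109: Tuesday
2108: Sunday (leap)
2107: Saturday
2106: Friday
2106 begins on a Friday and is a common year.

2106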